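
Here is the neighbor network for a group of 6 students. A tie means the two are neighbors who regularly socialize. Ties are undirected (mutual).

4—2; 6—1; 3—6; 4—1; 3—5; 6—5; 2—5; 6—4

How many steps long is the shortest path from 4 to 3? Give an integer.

2

One shortest route is 4 – 6 – 3, which uses 2 edges, and 4 and 3 are not directly tied, so nothing shorter exists. So d(4,3) = 2.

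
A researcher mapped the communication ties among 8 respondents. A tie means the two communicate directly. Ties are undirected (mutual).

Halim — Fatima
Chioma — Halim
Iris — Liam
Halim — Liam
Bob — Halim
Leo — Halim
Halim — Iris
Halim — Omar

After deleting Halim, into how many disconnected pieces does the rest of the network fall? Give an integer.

Without Halim, the remaining ties split the others into: {Bob}; {Leo}; {Fatima}; {Iris, Liam}; {Chioma}; {Omar}.
That's 6 separate components.

6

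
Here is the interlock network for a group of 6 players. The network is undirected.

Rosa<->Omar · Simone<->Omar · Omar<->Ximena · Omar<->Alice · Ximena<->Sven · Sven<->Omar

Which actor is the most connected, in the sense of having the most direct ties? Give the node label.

Omar

Degrees — Alice:1, Omar:5, Rosa:1, Simone:1, Sven:2, Ximena:2.
The maximum is 5, attained only by Omar.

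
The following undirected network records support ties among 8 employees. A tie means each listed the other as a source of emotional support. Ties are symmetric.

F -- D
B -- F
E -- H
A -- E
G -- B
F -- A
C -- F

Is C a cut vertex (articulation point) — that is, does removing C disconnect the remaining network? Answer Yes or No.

No

Even without C, every remaining node can still reach every other (the residual graph is connected), so C is not a cut vertex.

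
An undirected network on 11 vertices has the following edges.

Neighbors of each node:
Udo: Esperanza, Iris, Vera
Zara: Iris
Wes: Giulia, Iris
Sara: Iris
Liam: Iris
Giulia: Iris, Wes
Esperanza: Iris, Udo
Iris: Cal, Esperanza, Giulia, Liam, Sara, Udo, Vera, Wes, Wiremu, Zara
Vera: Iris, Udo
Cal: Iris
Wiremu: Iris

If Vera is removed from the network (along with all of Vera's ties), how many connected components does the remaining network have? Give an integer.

Vera's neighbors (Iris and Udo) remain reachable from one another through other ties, so the rest of the network stays in one piece.

1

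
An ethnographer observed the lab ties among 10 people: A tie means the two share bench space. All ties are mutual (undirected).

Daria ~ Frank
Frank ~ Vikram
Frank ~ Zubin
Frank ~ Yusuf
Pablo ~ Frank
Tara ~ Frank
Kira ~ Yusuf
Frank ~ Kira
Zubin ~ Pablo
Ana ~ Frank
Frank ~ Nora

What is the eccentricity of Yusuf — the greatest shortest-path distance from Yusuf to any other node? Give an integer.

Distances from Yusuf: Ana:2, Daria:2, Frank:1, Kira:1, Nora:2, Pablo:2, Tara:2, Vikram:2, Zubin:2.
The largest is 2 (to Daria, Zubin, Tara, Pablo, Vikram, Nora, and Ana), so the eccentricity of Yusuf is 2.

2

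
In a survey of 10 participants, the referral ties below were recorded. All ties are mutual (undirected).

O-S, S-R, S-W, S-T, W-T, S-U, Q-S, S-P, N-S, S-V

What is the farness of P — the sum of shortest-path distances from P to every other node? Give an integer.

Distances from P: N:2, O:2, Q:2, R:2, S:1, T:2, U:2, V:2, W:2.
Sum = 2 + 2 + 2 + 2 + 1 + 2 + 2 + 2 + 2 = 17.

17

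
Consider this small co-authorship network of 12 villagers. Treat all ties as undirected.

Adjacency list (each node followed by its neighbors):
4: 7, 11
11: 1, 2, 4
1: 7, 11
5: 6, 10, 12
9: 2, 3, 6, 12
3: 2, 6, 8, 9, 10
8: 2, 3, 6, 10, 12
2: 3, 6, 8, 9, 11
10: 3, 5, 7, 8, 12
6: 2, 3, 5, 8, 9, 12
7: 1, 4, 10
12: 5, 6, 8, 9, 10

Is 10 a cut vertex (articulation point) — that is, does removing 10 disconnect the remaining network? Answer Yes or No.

No

Even without 10, every remaining node can still reach every other (the residual graph is connected), so 10 is not a cut vertex.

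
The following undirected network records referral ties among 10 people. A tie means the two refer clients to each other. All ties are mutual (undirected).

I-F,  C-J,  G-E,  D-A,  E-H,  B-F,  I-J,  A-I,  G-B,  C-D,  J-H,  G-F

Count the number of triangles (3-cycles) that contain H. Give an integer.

H's neighbors are E and J, but none of them are tied to each other, so no triangle contains H.

0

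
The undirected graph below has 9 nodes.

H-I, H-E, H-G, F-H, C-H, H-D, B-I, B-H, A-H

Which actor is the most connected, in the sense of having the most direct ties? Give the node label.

H

Degrees — A:1, B:2, C:1, D:1, E:1, F:1, G:1, H:8, I:2.
The maximum is 8, attained only by H.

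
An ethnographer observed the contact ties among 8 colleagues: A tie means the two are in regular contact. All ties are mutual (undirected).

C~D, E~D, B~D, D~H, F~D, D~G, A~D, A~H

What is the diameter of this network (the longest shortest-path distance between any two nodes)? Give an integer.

Eccentricity of each node (its greatest distance to any other): A:2, B:2, C:2, D:1, E:2, F:2, G:2, H:2.
The maximum eccentricity is 2, realized for instance by the pair G–A via G – D – A. So the diameter is 2.

2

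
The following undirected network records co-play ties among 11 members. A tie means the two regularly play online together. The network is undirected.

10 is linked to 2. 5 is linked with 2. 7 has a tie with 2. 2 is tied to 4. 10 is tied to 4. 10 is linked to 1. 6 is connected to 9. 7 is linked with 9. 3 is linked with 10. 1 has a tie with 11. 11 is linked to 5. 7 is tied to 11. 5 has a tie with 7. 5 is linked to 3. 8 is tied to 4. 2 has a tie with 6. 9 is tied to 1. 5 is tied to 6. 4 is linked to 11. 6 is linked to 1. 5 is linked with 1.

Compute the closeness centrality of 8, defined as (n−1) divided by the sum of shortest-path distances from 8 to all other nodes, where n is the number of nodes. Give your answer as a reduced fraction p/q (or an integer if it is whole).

Distances from 8: 1:3, 2:2, 3:3, 4:1, 5:3, 6:3, 7:3, 9:4, 10:2, 11:2. Sum = 26.
n = 11, so closeness = 10/26 = 5/13.

5/13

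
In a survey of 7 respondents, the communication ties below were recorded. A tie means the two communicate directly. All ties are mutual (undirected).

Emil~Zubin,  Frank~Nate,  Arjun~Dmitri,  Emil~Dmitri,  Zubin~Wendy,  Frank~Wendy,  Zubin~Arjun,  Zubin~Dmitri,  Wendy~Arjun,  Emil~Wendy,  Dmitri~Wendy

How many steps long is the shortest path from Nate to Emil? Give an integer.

3

One shortest route is Nate – Frank – Wendy – Emil, which uses 3 edges, and at distance 2 from Nate we only reach {Wendy}, which does not include Emil. So d(Nate,Emil) = 3.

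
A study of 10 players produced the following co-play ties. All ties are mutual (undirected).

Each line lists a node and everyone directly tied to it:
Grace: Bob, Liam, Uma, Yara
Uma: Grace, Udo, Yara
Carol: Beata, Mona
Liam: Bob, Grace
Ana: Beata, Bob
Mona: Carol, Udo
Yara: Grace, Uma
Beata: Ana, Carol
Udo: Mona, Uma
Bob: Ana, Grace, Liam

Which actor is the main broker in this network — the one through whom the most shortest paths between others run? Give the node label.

Unnormalized betweenness of each node: Ana:15/2, Beata:11/2, Bob:19/2, Carol:9/2, Grace:23/2, Liam:0, Mona:11/2, Udo:15/2, Uma:19/2, Yara:0.
Grace has the largest value, 23/2, making it the main broker — the node through which the most shortest paths run.

Grace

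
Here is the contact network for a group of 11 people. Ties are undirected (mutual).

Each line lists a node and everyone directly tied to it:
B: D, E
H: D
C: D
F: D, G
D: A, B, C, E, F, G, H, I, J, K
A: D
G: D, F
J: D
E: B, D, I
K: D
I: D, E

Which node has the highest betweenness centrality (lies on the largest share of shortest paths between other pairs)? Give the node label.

D

Unnormalized betweenness of each node: A:0, B:0, C:0, D:83/2, E:1/2, F:0, G:0, H:0, I:0, J:0, K:0.
D has the largest value, 83/2, making it the main broker — the node through which the most shortest paths run.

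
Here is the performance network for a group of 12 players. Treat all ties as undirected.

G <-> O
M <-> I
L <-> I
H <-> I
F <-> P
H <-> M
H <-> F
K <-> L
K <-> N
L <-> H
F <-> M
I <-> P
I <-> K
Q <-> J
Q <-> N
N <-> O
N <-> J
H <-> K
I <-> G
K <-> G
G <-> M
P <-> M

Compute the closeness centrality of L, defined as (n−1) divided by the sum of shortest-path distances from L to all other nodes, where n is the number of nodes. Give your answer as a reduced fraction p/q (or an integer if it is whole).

1/2

Distances from L: F:2, G:2, H:1, I:1, J:3, K:1, M:2, N:2, O:3, P:2, Q:3. Sum = 22.
n = 12, so closeness = 11/22 = 1/2.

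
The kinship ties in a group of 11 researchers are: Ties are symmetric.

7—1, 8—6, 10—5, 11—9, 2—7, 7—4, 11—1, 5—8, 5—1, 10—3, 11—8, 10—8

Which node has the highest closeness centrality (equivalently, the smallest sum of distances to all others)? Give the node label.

Farness (sum of distances to all others) for each node — 1:19, 2:33, 3:32, 4:33, 5:20, 6:30, 7:24, 8:21, 9:29, 10:23, 11:20.
The smallest farness is 19, for 1, so 1 has the highest closeness.

1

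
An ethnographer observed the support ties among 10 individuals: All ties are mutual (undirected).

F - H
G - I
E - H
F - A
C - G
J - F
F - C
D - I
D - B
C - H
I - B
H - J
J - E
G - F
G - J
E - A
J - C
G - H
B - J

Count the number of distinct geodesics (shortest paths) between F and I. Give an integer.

1

The shortest distance is 2, and the only length-2 path is F–G–I. So there is exactly 1 shortest path.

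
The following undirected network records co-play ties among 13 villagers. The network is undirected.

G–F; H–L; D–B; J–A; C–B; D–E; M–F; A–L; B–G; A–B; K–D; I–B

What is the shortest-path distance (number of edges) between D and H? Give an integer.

4

One shortest route is D – B – A – L – H, which uses 4 edges, and at distance 3 from D we only reach {F, J, L}, which does not include H. So d(D,H) = 4.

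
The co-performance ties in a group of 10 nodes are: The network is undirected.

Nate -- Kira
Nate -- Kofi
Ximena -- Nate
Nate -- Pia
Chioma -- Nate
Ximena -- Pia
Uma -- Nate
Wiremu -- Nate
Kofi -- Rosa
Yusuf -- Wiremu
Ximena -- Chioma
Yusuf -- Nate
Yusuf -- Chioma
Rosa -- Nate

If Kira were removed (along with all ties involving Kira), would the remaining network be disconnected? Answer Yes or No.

Even without Kira, every remaining node can still reach every other (the residual graph is connected), so Kira is not a cut vertex.

No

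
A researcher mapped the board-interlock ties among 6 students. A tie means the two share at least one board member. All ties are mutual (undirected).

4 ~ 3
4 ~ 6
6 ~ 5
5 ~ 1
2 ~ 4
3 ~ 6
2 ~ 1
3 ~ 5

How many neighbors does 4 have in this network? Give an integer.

3

4 is directly tied to 2, 3, and 6. That is 3 neighbors, so the degree of 4 is 3.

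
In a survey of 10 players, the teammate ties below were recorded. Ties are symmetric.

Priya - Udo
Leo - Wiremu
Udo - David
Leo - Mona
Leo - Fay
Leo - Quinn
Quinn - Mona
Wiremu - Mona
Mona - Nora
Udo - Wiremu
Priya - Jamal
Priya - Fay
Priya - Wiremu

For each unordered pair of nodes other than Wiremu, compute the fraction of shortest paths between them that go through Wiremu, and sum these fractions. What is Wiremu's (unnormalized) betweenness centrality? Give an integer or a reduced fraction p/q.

Pairs whose geodesics pass through Wiremu — Quinn–Jamal: 2/3; Quinn–Priya: 2/3; Quinn–David: 2/2; Quinn–Udo: 2/2; Jamal–Nora: 1; Jamal–Mona: 1; Jamal–Leo: 1/2; Nora–Priya: 1; Nora–David: 1; Nora–Udo: 1; Priya–Mona: 1; Priya–Leo: 1/2; David–Mona: 1; David–Leo: 1 … (+2 more pairs).
All other pairs contribute 0.
Summing the contributions gives betweenness(Wiremu) = 43/3.

43/3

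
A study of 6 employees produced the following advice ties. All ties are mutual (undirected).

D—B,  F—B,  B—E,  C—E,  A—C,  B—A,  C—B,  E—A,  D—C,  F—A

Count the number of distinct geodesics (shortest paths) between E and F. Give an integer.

The shortest distance is 2. The length-2 paths are: E–B–F; E–A–F.
That gives 2 distinct shortest paths.

2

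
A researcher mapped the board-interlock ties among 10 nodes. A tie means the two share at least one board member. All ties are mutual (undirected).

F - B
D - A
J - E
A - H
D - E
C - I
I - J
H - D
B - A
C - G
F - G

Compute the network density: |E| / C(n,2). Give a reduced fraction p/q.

There are 11 edges and 10 nodes, so the maximum possible is C(10,2) = 45.
Density = 11/45.

11/45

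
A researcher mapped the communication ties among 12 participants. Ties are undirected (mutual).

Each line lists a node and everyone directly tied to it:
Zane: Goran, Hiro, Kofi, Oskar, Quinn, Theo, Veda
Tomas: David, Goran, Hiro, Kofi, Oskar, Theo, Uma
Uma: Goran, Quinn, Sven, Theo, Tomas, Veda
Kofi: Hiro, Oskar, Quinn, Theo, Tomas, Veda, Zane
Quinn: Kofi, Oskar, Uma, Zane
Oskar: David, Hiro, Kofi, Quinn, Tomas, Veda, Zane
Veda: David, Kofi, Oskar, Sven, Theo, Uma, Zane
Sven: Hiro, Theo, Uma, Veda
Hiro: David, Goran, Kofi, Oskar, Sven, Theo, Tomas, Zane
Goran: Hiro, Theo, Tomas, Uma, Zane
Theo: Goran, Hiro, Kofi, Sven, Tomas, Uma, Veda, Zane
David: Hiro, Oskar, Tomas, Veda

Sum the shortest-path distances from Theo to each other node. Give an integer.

14

Distances from Theo: David:2, Goran:1, Hiro:1, Kofi:1, Oskar:2, Quinn:2, Sven:1, Tomas:1, Uma:1, Veda:1, Zane:1.
Sum = 2 + 1 + 1 + 1 + 2 + 2 + 1 + 1 + 1 + 1 + 1 = 14.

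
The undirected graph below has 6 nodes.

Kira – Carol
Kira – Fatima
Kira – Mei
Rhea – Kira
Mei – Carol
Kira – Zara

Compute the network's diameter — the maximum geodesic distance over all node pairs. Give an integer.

2

Eccentricity of each node (its greatest distance to any other): Carol:2, Fatima:2, Kira:1, Mei:2, Rhea:2, Zara:2.
The maximum eccentricity is 2, realized for instance by the pair Zara–Rhea via Zara – Kira – Rhea. So the diameter is 2.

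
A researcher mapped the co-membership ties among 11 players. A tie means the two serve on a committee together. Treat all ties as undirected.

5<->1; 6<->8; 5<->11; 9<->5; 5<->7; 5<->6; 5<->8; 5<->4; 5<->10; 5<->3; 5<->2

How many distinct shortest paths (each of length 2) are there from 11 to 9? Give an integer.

The shortest distance is 2, and the only length-2 path is 11–5–9. So there is exactly 1 shortest path.

1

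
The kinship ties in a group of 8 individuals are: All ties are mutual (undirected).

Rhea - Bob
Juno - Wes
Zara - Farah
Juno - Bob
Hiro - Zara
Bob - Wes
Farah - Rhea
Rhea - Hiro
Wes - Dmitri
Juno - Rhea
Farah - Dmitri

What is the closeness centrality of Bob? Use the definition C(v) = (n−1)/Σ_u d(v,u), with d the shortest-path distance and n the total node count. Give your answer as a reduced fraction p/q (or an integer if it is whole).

7/12

Distances from Bob: Dmitri:2, Farah:2, Hiro:2, Juno:1, Rhea:1, Wes:1, Zara:3. Sum = 12.
n = 8, so closeness = 7/12.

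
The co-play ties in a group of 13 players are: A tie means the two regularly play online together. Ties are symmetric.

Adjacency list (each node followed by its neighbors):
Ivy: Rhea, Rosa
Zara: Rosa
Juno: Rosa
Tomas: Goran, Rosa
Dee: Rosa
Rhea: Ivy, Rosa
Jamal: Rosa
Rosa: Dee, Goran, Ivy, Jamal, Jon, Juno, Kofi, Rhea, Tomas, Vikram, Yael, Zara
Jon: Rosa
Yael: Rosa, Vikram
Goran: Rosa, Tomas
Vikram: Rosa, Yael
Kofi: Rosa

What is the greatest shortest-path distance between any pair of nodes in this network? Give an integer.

2

Eccentricity of each node (its greatest distance to any other): Dee:2, Goran:2, Ivy:2, Jamal:2, Jon:2, Juno:2, Kofi:2, Rhea:2, Rosa:1, Tomas:2, Vikram:2, Yael:2, Zara:2.
The maximum eccentricity is 2, realized for instance by the pair Vikram–Dee via Vikram – Rosa – Dee. So the diameter is 2.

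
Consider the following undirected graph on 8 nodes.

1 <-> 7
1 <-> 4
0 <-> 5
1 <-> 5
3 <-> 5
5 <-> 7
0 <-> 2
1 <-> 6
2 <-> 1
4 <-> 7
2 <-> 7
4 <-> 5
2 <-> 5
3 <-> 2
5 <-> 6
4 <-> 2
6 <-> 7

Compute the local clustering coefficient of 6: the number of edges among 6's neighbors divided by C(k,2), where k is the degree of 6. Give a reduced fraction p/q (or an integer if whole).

6's neighbors: 1, 5, and 7 (k = 3).
Possible neighbor pairs: C(3,2) = 3. Edges among them: 1–5, 1–7, 5–7 → e = 3.
Clustering(6) = 3/3 = 1.

1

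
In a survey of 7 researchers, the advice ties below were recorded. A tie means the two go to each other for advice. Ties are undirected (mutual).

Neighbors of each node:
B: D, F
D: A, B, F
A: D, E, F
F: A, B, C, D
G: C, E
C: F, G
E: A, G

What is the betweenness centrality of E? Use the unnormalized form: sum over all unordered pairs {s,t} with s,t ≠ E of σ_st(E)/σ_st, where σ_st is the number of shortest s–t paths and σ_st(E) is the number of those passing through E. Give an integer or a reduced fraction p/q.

3/2

Pairs whose geodesics pass through E — A–G: 1; D–G: 1/2.
All other pairs contribute 0.
Summing the contributions gives betweenness(E) = 3/2.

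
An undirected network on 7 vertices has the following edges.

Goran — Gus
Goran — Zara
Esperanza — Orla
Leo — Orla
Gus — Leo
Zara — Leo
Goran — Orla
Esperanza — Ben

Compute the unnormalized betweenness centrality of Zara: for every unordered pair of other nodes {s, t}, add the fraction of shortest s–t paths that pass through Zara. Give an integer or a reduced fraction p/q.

Pairs whose geodesics pass through Zara — Goran–Leo: 1/3.
All other pairs contribute 0.
Summing the contributions gives betweenness(Zara) = 1/3.

1/3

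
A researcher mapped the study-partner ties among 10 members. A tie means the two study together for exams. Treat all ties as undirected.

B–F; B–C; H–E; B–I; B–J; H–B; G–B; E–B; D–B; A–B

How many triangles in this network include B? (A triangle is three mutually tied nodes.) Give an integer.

B's neighbors: A, C, D, E, F, G, H, I, and J.
Neighbor pairs that are themselves tied: B–E–H. Each forms one triangle with B, for 1 in total.

1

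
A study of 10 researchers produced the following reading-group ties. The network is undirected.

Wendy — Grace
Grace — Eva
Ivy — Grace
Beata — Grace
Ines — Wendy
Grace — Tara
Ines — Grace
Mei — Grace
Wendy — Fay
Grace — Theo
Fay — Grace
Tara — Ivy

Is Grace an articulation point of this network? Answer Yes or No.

Yes

Removing Grace leaves {Fay, Ines, and Wendy} with no path to {Eva}, so the network splits into 6 components. Grace is a cut vertex.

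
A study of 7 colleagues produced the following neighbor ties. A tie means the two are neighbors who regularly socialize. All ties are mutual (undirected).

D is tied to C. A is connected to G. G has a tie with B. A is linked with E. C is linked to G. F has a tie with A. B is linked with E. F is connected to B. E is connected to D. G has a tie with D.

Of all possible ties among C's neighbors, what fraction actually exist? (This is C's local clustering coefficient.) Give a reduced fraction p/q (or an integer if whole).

1

C's neighbors: D and G (k = 2).
Possible neighbor pairs: C(2,2) = 1. Edges among them: D–G → e = 1.
Clustering(C) = 1/1.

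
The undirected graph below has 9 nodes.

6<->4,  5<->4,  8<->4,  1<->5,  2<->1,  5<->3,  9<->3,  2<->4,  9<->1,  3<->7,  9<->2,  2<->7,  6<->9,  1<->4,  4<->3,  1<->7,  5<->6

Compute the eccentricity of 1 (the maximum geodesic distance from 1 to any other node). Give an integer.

2

Distances from 1: 2:1, 3:2, 4:1, 5:1, 6:2, 7:1, 8:2, 9:1.
The largest is 2 (to 3, 8, and 6), so the eccentricity of 1 is 2.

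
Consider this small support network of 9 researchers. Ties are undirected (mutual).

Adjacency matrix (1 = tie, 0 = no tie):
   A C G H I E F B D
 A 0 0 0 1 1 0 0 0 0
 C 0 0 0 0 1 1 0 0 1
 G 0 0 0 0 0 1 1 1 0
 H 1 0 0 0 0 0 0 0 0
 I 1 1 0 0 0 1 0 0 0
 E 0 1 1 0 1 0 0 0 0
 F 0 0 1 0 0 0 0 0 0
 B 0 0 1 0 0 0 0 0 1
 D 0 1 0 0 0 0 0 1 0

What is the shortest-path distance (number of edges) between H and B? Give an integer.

5

One shortest route is H – A – I – C – D – B, which uses 5 edges, and at distance 4 from H we only reach {D, G}, which does not include B. So d(H,B) = 5.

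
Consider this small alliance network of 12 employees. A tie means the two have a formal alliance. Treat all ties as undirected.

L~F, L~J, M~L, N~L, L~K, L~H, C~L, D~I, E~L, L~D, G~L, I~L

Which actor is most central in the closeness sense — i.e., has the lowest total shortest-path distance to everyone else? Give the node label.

L

Farness (sum of distances to all others) for each node — C:21, D:20, E:21, F:21, G:21, H:21, I:20, J:21, K:21, L:11, M:21, N:21.
The smallest farness is 11, for L, so L has the highest closeness.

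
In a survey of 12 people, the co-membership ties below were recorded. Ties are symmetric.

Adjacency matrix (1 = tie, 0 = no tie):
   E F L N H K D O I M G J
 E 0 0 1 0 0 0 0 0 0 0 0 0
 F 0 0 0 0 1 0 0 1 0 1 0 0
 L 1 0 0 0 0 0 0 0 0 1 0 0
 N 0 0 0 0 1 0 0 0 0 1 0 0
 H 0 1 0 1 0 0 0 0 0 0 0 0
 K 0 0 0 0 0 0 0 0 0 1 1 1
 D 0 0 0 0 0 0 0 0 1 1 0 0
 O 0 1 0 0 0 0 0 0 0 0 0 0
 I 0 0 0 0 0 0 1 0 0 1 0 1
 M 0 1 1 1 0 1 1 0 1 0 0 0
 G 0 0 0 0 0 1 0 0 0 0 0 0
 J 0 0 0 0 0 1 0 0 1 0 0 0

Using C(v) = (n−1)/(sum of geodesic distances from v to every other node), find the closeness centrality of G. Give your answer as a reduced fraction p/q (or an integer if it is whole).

Distances from G: D:3, E:4, F:3, H:4, I:3, J:2, K:1, L:3, M:2, N:3, O:4. Sum = 32.
n = 12, so closeness = 11/32.

11/32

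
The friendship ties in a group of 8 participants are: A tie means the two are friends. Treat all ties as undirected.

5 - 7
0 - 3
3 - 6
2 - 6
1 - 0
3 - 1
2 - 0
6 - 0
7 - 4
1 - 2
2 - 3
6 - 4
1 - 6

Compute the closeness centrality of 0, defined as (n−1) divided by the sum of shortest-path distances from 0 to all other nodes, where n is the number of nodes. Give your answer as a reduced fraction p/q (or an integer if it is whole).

7/13

Distances from 0: 1:1, 2:1, 3:1, 4:2, 5:4, 6:1, 7:3. Sum = 13.
n = 8, so closeness = 7/13.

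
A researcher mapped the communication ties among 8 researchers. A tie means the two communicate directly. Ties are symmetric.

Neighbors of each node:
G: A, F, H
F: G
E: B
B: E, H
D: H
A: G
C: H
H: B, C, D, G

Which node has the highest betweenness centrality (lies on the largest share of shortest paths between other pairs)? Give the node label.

Unnormalized betweenness of each node: A:0, B:6, C:0, D:0, E:0, F:0, G:11, H:17.
H has the largest value, 17, making it the main broker — the node through which the most shortest paths run.

H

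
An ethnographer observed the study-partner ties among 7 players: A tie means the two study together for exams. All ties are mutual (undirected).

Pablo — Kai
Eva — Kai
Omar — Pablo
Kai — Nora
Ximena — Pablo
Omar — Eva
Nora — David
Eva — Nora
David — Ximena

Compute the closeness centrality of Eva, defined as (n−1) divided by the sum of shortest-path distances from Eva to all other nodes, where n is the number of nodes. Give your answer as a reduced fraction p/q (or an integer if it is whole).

3/5

Distances from Eva: David:2, Kai:1, Nora:1, Omar:1, Pablo:2, Ximena:3. Sum = 10.
n = 7, so closeness = 6/10 = 3/5.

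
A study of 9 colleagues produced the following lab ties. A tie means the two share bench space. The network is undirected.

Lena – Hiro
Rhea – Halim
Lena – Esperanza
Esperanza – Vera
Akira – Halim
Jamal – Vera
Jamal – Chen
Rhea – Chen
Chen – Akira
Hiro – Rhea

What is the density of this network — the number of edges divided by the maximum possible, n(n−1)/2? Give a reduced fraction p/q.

There are 10 edges and 9 nodes, so the maximum possible is C(9,2) = 36.
Density = 10/36 = 5/18.

5/18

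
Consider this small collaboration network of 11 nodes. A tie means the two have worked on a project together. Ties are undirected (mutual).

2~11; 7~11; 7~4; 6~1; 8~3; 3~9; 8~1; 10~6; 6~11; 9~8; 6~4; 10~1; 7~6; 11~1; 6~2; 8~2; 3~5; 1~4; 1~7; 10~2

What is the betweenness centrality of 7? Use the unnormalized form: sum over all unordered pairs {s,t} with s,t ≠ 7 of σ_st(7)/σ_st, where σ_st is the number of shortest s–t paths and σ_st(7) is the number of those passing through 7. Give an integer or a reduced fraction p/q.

1/3

Pairs whose geodesics pass through 7 — 4–11: 1/3.
All other pairs contribute 0.
Summing the contributions gives betweenness(7) = 1/3.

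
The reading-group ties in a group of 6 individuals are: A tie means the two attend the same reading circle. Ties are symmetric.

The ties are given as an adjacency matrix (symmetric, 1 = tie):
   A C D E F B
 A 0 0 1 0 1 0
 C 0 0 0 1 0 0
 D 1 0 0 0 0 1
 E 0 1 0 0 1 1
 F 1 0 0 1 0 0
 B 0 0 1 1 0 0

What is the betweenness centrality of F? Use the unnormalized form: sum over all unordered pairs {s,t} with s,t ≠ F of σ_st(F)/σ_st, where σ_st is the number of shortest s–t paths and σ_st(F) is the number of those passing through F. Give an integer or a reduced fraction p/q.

Pairs whose geodesics pass through F — A–C: 1; A–E: 1.
All other pairs contribute 0.
Summing the contributions gives betweenness(F) = 2.

2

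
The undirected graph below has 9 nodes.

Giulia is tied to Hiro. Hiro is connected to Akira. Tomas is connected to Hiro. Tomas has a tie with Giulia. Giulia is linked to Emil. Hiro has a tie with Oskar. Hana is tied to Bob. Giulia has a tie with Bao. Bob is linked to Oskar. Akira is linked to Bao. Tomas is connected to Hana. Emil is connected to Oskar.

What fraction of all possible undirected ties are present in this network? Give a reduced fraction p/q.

There are 12 edges and 9 nodes, so the maximum possible is C(9,2) = 36.
Density = 12/36 = 1/3.

1/3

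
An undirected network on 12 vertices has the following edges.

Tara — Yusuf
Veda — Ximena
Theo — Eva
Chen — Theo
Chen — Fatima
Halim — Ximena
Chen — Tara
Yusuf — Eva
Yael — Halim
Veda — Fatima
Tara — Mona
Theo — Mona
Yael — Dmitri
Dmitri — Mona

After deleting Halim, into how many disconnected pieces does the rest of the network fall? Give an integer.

1

Halim's neighbors (Ximena and Yael) remain reachable from one another through other ties, so the rest of the network stays in one piece.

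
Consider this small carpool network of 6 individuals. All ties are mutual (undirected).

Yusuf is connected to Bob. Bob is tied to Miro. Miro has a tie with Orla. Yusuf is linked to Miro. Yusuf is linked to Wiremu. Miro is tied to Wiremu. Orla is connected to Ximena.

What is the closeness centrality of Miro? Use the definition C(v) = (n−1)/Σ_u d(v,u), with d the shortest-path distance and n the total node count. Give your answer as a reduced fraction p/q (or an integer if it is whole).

5/6

Distances from Miro: Bob:1, Orla:1, Wiremu:1, Ximena:2, Yusuf:1. Sum = 6.
n = 6, so closeness = 5/6.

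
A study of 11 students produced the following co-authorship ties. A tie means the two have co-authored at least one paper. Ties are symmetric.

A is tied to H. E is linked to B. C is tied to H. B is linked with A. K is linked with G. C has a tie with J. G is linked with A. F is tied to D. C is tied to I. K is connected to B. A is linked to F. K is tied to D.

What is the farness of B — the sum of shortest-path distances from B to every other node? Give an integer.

22

Distances from B: A:1, C:3, D:2, E:1, F:2, G:2, H:2, I:4, J:4, K:1.
Sum = 1 + 3 + 2 + 1 + 2 + 2 + 2 + 4 + 4 + 1 = 22.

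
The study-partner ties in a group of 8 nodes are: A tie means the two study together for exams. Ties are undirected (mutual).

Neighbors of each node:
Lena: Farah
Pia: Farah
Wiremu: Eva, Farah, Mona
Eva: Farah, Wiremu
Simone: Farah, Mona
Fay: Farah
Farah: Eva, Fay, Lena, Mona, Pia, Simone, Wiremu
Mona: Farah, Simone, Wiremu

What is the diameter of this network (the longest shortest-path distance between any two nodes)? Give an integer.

Eccentricity of each node (its greatest distance to any other): Eva:2, Farah:1, Fay:2, Lena:2, Mona:2, Pia:2, Simone:2, Wiremu:2.
The maximum eccentricity is 2, realized for instance by the pair Mona–Eva via Mona – Farah – Eva. So the diameter is 2.

2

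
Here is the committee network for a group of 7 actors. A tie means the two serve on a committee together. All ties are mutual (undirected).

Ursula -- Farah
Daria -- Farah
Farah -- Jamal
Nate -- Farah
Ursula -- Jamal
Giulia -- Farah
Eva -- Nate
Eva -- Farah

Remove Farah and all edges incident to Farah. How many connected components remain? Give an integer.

4

Without Farah, the remaining ties split the others into: {Eva, Nate}; {Daria}; {Giulia}; {Jamal, Ursula}.
That's 4 separate components.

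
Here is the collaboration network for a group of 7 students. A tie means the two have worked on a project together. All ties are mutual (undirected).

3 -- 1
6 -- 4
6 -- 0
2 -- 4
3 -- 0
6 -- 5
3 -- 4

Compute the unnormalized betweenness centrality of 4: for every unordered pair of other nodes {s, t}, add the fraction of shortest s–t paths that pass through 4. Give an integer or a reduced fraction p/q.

Pairs whose geodesics pass through 4 — 5–1: 1/2; 5–2: 1; 5–3: 1/2; 0–2: 2/2; 6–1: 1/2; 6–2: 1; 6–3: 1/2; 1–2: 1; 2–3: 1.
All other pairs contribute 0.
Summing the contributions gives betweenness(4) = 7.

7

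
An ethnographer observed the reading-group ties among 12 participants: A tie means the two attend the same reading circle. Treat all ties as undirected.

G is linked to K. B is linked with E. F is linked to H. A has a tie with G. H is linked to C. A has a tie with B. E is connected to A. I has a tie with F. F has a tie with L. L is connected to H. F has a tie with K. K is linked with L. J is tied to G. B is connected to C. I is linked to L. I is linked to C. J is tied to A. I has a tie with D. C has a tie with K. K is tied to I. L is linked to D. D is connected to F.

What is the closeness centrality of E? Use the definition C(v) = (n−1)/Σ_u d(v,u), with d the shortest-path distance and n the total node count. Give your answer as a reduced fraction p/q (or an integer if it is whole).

11/29

Distances from E: A:1, B:1, C:2, D:4, F:4, G:2, H:3, I:3, J:2, K:3, L:4. Sum = 29.
n = 12, so closeness = 11/29.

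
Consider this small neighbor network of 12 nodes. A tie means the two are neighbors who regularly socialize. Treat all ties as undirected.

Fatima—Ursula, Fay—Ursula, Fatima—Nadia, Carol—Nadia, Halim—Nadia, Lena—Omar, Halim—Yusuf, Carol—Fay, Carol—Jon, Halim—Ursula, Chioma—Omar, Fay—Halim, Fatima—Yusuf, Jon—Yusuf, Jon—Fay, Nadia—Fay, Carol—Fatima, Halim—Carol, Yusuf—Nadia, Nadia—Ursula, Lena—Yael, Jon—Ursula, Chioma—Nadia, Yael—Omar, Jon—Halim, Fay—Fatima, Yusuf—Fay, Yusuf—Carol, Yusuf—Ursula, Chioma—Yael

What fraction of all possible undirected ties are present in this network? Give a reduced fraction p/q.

There are 30 edges and 12 nodes, so the maximum possible is C(12,2) = 66.
Density = 30/66 = 5/11.

5/11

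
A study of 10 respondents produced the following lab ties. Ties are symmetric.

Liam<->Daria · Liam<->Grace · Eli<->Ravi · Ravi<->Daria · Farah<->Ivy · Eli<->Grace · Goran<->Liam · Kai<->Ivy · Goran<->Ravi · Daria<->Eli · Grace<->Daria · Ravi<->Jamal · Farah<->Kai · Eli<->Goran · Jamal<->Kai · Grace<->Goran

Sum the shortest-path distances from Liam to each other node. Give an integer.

Distances from Liam: Daria:1, Eli:2, Farah:5, Goran:1, Grace:1, Ivy:5, Jamal:3, Kai:4, Ravi:2.
Sum = 1 + 2 + 5 + 1 + 1 + 5 + 3 + 4 + 2 = 24.

24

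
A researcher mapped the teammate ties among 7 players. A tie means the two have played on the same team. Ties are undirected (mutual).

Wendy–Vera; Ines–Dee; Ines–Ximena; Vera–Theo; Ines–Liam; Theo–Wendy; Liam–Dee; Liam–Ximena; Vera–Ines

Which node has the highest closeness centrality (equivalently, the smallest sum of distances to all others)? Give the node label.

Farness (sum of distances to all others) for each node — Dee:12, Ines:8, Liam:11, Theo:13, Vera:9, Wendy:13, Ximena:12.
The smallest farness is 8, for Ines, so Ines has the highest closeness.

Ines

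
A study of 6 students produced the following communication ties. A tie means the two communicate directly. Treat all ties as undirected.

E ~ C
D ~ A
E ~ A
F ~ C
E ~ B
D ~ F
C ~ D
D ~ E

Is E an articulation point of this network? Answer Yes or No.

Removing E leaves {A, C, D, and F} with no path to {B}, so the network splits into 2 components. E is a cut vertex.

Yes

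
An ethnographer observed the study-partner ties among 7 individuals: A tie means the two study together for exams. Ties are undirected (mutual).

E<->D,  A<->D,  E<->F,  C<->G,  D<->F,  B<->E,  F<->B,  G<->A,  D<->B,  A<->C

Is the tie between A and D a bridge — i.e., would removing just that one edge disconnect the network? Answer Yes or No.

Yes

Without the A–D edge there is no alternate route between A and D, so the network disconnects. It is a bridge.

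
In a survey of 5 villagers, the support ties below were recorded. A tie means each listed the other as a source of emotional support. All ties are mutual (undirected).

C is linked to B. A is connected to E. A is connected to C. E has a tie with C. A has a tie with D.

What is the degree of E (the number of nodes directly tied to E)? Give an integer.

E is directly tied to A and C. That is 2 neighbors, so the degree of E is 2.

2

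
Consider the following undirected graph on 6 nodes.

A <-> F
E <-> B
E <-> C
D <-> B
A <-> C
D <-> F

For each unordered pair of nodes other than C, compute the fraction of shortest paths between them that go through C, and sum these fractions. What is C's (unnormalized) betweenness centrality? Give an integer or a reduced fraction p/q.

2

Pairs whose geodesics pass through C — F–E: 1/2; B–A: 1/2; E–A: 1.
All other pairs contribute 0.
Summing the contributions gives betweenness(C) = 2.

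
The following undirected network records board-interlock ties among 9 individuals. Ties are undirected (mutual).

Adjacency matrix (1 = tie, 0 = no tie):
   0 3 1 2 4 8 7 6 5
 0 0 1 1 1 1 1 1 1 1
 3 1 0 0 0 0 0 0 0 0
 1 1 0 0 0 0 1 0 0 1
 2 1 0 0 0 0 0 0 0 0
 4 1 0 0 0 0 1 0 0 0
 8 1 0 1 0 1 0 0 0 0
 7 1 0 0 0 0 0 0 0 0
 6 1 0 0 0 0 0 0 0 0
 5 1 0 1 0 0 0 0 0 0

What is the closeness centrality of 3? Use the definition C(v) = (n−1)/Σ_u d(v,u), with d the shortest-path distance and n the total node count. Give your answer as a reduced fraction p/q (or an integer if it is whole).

Distances from 3: 0:1, 1:2, 2:2, 4:2, 5:2, 6:2, 7:2, 8:2. Sum = 15.
n = 9, so closeness = 8/15.

8/15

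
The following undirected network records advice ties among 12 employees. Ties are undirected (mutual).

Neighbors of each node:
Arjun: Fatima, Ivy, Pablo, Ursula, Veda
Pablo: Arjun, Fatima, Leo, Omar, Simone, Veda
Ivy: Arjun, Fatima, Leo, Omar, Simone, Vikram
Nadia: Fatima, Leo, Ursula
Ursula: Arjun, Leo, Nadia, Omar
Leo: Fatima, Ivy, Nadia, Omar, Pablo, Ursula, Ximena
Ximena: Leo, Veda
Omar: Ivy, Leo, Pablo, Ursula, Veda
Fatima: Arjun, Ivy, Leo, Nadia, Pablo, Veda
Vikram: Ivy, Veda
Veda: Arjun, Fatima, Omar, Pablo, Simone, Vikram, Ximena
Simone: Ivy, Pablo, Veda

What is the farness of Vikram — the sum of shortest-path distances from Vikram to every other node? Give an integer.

22

Distances from Vikram: Arjun:2, Fatima:2, Ivy:1, Leo:2, Nadia:3, Omar:2, Pablo:2, Simone:2, Ursula:3, Veda:1, Ximena:2.
Sum = 2 + 2 + 1 + 2 + 3 + 2 + 2 + 2 + 3 + 1 + 2 = 22.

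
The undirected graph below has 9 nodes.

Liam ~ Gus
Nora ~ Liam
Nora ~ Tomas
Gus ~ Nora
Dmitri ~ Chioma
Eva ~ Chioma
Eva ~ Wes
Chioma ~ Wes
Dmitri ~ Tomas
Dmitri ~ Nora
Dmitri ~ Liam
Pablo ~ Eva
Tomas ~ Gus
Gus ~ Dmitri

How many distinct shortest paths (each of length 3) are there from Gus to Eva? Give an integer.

The shortest distance is 3, and the only length-3 path is Gus–Dmitri–Chioma–Eva. So there is exactly 1 shortest path.

1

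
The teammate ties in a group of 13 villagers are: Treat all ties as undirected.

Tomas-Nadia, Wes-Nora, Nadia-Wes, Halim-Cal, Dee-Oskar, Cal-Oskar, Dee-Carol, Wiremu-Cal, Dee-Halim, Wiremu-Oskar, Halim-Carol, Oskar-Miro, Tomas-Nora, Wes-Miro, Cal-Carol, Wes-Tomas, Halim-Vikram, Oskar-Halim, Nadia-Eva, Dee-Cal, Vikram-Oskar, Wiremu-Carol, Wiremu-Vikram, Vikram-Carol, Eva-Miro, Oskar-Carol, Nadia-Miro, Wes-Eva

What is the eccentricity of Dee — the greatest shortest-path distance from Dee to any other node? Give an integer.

4

Distances from Dee: Cal:1, Carol:1, Eva:3, Halim:1, Miro:2, Nadia:3, Nora:4, Oskar:1, Tomas:4, Vikram:2, Wes:3, Wiremu:2.
The largest is 4 (to Nora and Tomas), so the eccentricity of Dee is 4.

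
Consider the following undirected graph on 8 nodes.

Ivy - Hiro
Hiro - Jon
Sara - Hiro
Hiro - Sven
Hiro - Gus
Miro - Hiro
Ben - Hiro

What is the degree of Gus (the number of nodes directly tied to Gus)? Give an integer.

1

Gus is directly tied to Hiro. That is 1 neighbor, so the degree of Gus is 1.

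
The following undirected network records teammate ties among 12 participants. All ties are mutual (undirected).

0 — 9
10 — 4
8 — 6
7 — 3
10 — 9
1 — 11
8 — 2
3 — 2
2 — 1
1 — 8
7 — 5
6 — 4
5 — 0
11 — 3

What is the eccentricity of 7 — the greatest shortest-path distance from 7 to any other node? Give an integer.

5

Distances from 7: 0:2, 1:3, 2:2, 3:1, 4:5, 5:1, 6:4, 8:3, 9:3, 10:4, 11:2.
The largest is 5 (to 4), so the eccentricity of 7 is 5.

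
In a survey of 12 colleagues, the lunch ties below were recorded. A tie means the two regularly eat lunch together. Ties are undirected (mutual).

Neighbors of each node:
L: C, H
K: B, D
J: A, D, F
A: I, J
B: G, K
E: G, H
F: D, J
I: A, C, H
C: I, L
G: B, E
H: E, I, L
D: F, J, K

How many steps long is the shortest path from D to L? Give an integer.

One shortest route is D – J – A – I – H – L, which uses 5 edges, and at distance 4 from D we only reach {C, E, H}, which does not include L. So d(D,L) = 5.

5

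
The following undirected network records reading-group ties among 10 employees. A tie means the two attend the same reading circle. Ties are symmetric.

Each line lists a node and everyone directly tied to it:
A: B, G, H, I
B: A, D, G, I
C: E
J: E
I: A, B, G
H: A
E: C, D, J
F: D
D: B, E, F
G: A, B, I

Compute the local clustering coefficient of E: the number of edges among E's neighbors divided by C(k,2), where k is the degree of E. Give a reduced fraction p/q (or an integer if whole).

0

E's neighbors: C, D, and J (k = 3).
Possible neighbor pairs: C(3,2) = 3. Edges among them: none → e = 0.
Clustering(E) = 0/3 = 0.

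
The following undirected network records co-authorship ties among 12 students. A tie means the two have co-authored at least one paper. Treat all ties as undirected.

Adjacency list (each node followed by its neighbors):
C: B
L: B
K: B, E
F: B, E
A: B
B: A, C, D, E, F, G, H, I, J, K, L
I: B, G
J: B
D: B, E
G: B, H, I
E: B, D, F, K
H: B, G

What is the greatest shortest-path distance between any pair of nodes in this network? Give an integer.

Eccentricity of each node (its greatest distance to any other): A:2, B:1, C:2, D:2, E:2, F:2, G:2, H:2, I:2, J:2, K:2, L:2.
The maximum eccentricity is 2, realized for instance by the pair K–J via K – B – J. So the diameter is 2.

2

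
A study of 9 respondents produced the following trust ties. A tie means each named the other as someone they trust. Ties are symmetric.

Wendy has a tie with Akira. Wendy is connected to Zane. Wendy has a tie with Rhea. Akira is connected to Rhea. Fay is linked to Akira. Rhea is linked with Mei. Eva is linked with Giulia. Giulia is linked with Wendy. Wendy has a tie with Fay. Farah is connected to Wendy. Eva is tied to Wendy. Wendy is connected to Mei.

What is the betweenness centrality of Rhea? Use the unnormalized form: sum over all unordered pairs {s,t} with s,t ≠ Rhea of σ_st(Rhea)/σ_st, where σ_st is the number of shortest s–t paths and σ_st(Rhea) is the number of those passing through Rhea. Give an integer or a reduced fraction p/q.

Pairs whose geodesics pass through Rhea — Mei–Akira: 1/2.
All other pairs contribute 0.
Summing the contributions gives betweenness(Rhea) = 1/2.

1/2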